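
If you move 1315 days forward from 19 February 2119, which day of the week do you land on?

First find the weekday of Feb 19, 2119. Doomsday rule: the anchor day for the 2100s is Sunday. For year 19: 19÷12 = 1 r 7, and 7÷4 = 1, so 1+7+1 = 9.
Sunday + 9 ≡ Tuesday — that's 2119's doomsday.
In February the doomsday date is Feb 28 (2119 is not a leap year).
Feb 19 is 9 days before Feb 28; 9 mod 7 = 2, so Tuesday − 2 = Sunday.
1315 mod 7 = 6, so 1315 days after a Sunday is Sunday + 6 = Saturday.

Saturday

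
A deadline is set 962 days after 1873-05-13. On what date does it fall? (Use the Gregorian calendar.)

+365 (one year) → May 13, 1874 (597 left).
+365 (one year) → May 13, 1875 (232 left).
May has 31 days: +19 → Jun 1, 1875 (213 left).
Jun has 30 days: +30 → Jul 1, 1875 (183 left).
Jul has 31 days: +31 → Aug 1, 1875 (152 left).
Aug has 31 days: +31 → Sep 1, 1875 (121 left).
Sep has 30 days: +30 → Oct 1, 1875 (91 left).
Oct has 31 days: +31 → Nov 1, 1875 (60 left).
Nov has 30 days: +30 → Dec 1, 1875 (30 left).
+30 → Dec 31, 1875.

December 31, 1875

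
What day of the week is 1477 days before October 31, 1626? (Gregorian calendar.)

Saturday

First find the weekday of Oct 31, 1626. Doomsday rule: the anchor day for the 1600s is Tuesday. For year 26: 26÷12 = 2 r 2, and 2÷4 = 0, so 2+2+0 = 4.
Tuesday + 4 ≡ Saturday — that's 1626's doomsday.
In October the doomsday date is Oct 10.
Oct 31 is 21 days after Oct 10; 21 mod 7 = 0, so Saturday + 0 = Saturday.
1477 mod 7 = 0, so 1477 days before a Saturday is Saturday − 0 = Saturday.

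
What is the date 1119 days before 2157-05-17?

April 24, 2154

−365 (one year) → May 17, 2156 (754 left).
−366 (one year; includes Feb 29, 2156) → May 17, 2155 (388 left).
−17 → Apr 30, 2155 (end of Apr, 30 days; 371 left).
−30 → Mar 31, 2155 (end of Mar, 31 days; 341 left).
−31 → Feb 28, 2155 (end of Feb, 28 days; 310 left).
−28 → Jan 31, 2155 (end of Jan, 31 days; 282 left).
−31 → Dec 31, 2154 (end of Dec, 31 days; 251 left).
−31 → Nov 30, 2154 (end of Nov, 30 days; 220 left).
−30 → Oct 31, 2154 (end of Oct, 31 days; 190 left).
−31 → Sep 30, 2154 (end of Sep, 30 days; 159 left).
−30 → Aug 31, 2154 (end of Aug, 31 days; 129 left).
−31 → Jul 31, 2154 (end of Jul, 31 days; 98 left).
−31 → Jun 30, 2154 (end of Jun, 30 days; 67 left).
−30 → May 31, 2154 (end of May, 31 days; 37 left).
−31 → Apr 30, 2154 (end of Apr, 30 days; 6 left).
−6 → Apr 24, 2154.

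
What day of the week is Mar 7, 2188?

Friday

Doomsday rule: the anchor day for the 2100s is Sunday. For year 88: 88÷12 = 7 r 4, and 4÷4 = 1, so 7+4+1 = 12.
Sunday + 12 ≡ Friday — that's 2188's doomsday.
In March the doomsday date is Mar 14.
Mar 7 is 7 days before Mar 14; 7 mod 7 = 0, so Friday − 0 = Friday.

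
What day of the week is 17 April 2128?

Doomsday rule: the anchor day for the 2100s is Sunday. For year 28: 28÷12 = 2 r 4, and 4÷4 = 1, so 2+4+1 = 7.
Sunday + 7 ≡ Sunday — that's 2128's doomsday.
In April the doomsday date is Apr 4.
Apr 17 is 13 days after Apr 4; 13 mod 7 = 6, so Sunday + 6 = Saturday.

Saturday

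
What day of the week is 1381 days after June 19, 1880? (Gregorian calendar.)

First find the weekday of Jun 19, 1880. Doomsday rule: the anchor day for the 1800s is Friday. For year 80: 80÷12 = 6 r 8, and 8÷4 = 2, so 6+8+2 = 16.
Friday + 16 ≡ Sunday — that's 1880's doomsday.
In June the doomsday date is Jun 6.
Jun 19 is 13 days after Jun 6; 13 mod 7 = 6, so Sunday + 6 = Saturday.
1381 mod 7 = 2, so 1381 days after a Saturday is Saturday + 2 = Monday.

Monday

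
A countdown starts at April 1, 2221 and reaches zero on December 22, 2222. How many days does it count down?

630

Apr 1, 2221 → Apr 1, 2222: 365 days.
Apr 1, 2222 → May 1, 2222: 30 days (April has 30).
May 1, 2222 → Jun 1, 2222: 31 days (May has 31).
Jun 1, 2222 → Jul 1, 2222: 30 days (June has 30).
Jul 1, 2222 → Aug 1, 2222: 31 days (July has 31).
Aug 1, 2222 → Sep 1, 2222: 31 days (August has 31).
Sep 1, 2222 → Oct 1, 2222: 30 days (September has 30).
Oct 1, 2222 → Nov 1, 2222: 31 days (October has 31).
Nov 1, 2222 → Dec 1, 2222: 30 days (November has 30).
Dec 1, 2222 → Dec 22, 2222: 21 days.
Total: 630 days.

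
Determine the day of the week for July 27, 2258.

Tuesday

Doomsday rule: the anchor day for the 2200s is Friday. For year 58: 58÷12 = 4 r 10, and 10÷4 = 2, so 4+10+2 = 16.
Friday + 16 ≡ Sunday — that's 2258's doomsday.
In July the doomsday date is Jul 11.
Jul 27 is 16 days after Jul 11; 16 mod 7 = 2, so Sunday + 2 = Tuesday.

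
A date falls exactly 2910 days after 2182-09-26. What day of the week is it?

First find the weekday of Sep 26, 2182. Doomsday rule: the anchor day for the 2100s is Sunday. For year 82: 82÷12 = 6 r 10, and 10÷4 = 2, so 6+10+2 = 18.
Sunday + 18 ≡ Thursday — that's 2182's doomsday.
In September the doomsday date is Sep 5.
Sep 26 is 21 days after Sep 5; 21 mod 7 = 0, so Thursday + 0 = Thursday.
2910 mod 7 = 5, so 2910 days after a Thursday is Thursday + 5 = Tuesday.

Tuesday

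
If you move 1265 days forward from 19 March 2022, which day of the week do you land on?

Mar 19, 2022 is a Saturday.
1265 mod 7 = 5, so 1265 days after a Saturday is Saturday + 5 = Thursday.

Thursday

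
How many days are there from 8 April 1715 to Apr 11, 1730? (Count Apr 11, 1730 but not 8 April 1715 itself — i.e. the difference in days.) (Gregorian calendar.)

5482

Apr 8, 1715 → Apr 8, 1716: 366 days (Feb 29, 1716 is in that span).
Apr 8, 1716 → Apr 8, 1717: 365 days.
Apr 8, 1717 → Apr 8, 1718: 365 days.
Apr 8, 1718 → Apr 8, 1719: 365 days.
Apr 8, 1719 → Apr 8, 1720: 366 days (Feb 29, 1720 is in that span).
Apr 8, 1720 → Apr 8, 1721: 365 days.
Apr 8, 1721 → Apr 8, 1722: 365 days.
Apr 8, 1722 → Apr 8, 1723: 365 days.
Apr 8, 1723 → Apr 8, 1724: 366 days (Feb 29, 1724 is in that span).
Apr 8, 1724 → Apr 8, 1725: 365 days.
Apr 8, 1725 → Apr 8, 1726: 365 days.
Apr 8, 1726 → Apr 8, 1727: 365 days.
Apr 8, 1727 → Apr 8, 1728: 366 days (Feb 29, 1728 is in that span).
Apr 8, 1728 → Apr 8, 1729: 365 days.
Apr 8, 1729 → May 8, 1729: 30 days (April has 30).
May 8, 1729 → Jun 8, 1729: 31 days (May has 31).
Jun 8, 1729 → Jul 8, 1729: 30 days (June has 30).
Jul 8, 1729 → Aug 8, 1729: 31 days (July has 31).
Aug 8, 1729 → Sep 8, 1729: 31 days (August has 31).
Sep 8, 1729 → Oct 8, 1729: 30 days (September has 30).
Oct 8, 1729 → Nov 8, 1729: 31 days (October has 31).
Nov 8, 1729 → Dec 8, 1729: 30 days (November has 30).
Dec 8, 1729 → Jan 8, 1730: 31 days (December has 31).
Jan 8, 1730 → Feb 8, 1730: 31 days (January has 31).
Feb 8, 1730 → Mar 8, 1730: 28 days (February has 28).
Mar 8, 1730 → Apr 8, 1730: 31 days (March has 31).
Apr 8, 1730 → Apr 11, 1730: 3 days.
Total: 5482 days.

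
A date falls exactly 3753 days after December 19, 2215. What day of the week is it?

Wednesday

First find the weekday of Dec 19, 2215. Doomsday rule: the anchor day for the 2200s is Friday. For year 15: 15÷12 = 1 r 3, and 3÷4 = 0, so 1+3+0 = 4.
Friday + 4 ≡ Tuesday — that's 2215's doomsday.
In December the doomsday date is Dec 12.
Dec 19 is 7 days after Dec 12; 7 mod 7 = 0, so Tuesday + 0 = Tuesday.
3753 mod 7 = 1, so 3753 days after a Tuesday is Tuesday + 1 = Wednesday.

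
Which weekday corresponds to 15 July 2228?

Tuesday

January 1, 2228 is a Tuesday.
Jan 1, 2228 → Feb 1, 2228: 31 days (January has 31).
Feb 1, 2228 → Mar 1, 2228: 29 days (February has 29).
Mar 1, 2228 → Apr 1, 2228: 31 days (March has 31).
Apr 1, 2228 → May 1, 2228: 30 days (April has 30).
May 1, 2228 → Jun 1, 2228: 31 days (May has 31).
Jun 1, 2228 → Jul 1, 2228: 30 days (June has 30).
Jul 1, 2228 → Jul 15, 2228: 14 days.
Total: 196 days.
196 mod 7 = 0, so Tuesday + 0 = Tuesday.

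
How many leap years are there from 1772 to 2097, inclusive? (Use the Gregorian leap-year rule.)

Multiples of 4 in [1772,2097]: 82.
Of those, multiples of 100: 3 (not leap unless ÷400).
Multiples of 400: 1.
Leap years = 82 − 3 + 1 = 80.

80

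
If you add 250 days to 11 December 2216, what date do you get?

Dec has 31 days: +21 → Jan 1, 2217 (229 left).
Jan has 31 days: +31 → Feb 1, 2217 (198 left).
Feb has 28 days: +28 → Mar 1, 2217 (170 left).
Mar has 31 days: +31 → Apr 1, 2217 (139 left).
Apr has 30 days: +30 → May 1, 2217 (109 left).
May has 31 days: +31 → Jun 1, 2217 (78 left).
Jun has 30 days: +30 → Jul 1, 2217 (48 left).
Jul has 31 days: +31 → Aug 1, 2217 (17 left).
+17 → Aug 18, 2217.

August 18, 2217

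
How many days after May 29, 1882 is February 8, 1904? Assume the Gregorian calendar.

7924

May 29, 1882 → May 29, 1883: 365 days.
May 29, 1883 → May 29, 1884: 366 days (Feb 29, 1884 is in that span).
May 29, 1884 → May 29, 1885: 365 days.
May 29, 1885 → May 29, 1886: 365 days.
May 29, 1886 → May 29, 1887: 365 days.
May 29, 1887 → May 29, 1888: 366 days (Feb 29, 1888 is in that span).
May 29, 1888 → May 29, 1889: 365 days.
May 29, 1889 → May 29, 1890: 365 days.
May 29, 1890 → May 29, 1891: 365 days.
May 29, 1891 → May 29, 1892: 366 days (Feb 29, 1892 is in that span).
May 29, 1892 → May 29, 1893: 365 days.
May 29, 1893 → May 29, 1894: 365 days.
May 29, 1894 → May 29, 1895: 365 days.
May 29, 1895 → May 29, 1896: 366 days (Feb 29, 1896 is in that span).
May 29, 1896 → May 29, 1897: 365 days.
May 29, 1897 → May 29, 1898: 365 days.
May 29, 1898 → May 29, 1899: 365 days.
May 29, 1899 → May 29, 1900: 365 days.
May 29, 1900 → May 29, 1901: 365 days.
May 29, 1901 → May 29, 1902: 365 days.
May 29, 1902 → May 29, 1903: 365 days.
May 29, 1903 → Jun 29, 1903: 31 days (May has 31).
Jun 29, 1903 → Jul 29, 1903: 30 days (June has 30).
Jul 29, 1903 → Aug 29, 1903: 31 days (July has 31).
Aug 29, 1903 → Sep 29, 1903: 31 days (August has 31).
Sep 29, 1903 → Oct 29, 1903: 30 days (September has 30).
Oct 29, 1903 → Nov 29, 1903: 31 days (October has 31).
Nov 29, 1903 → Dec 29, 1903: 30 days (November has 30).
Dec 29, 1903 → Jan 29, 1904: 31 days (December has 31).
Jan 29, 1904 → Feb 8, 1904: 10 days.
Total: 7924 days.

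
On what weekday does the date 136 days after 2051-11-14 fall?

Friday

Nov 14, 2051 is a Tuesday.
136 mod 7 = 3, so 136 days after a Tuesday is Tuesday + 3 = Friday.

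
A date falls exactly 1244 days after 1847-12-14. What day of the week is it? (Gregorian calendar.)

First find the weekday of Dec 14, 1847. Doomsday rule: the anchor day for the 1800s is Friday. For year 47: 47÷12 = 3 r 11, and 11÷4 = 2, so 3+11+2 = 16.
Friday + 16 ≡ Sunday — that's 1847's doomsday.
In December the doomsday date is Dec 12.
Dec 14 is 2 days after Dec 12; 2 mod 7 = 2, so Sunday + 2 = Tuesday.
1244 mod 7 = 5, so 1244 days after a Tuesday is Tuesday + 5 = Sunday.

Sunday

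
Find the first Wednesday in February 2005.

February 1, 2005 is a Tuesday.
The first Wednesday is therefore February 2 (1 days later).

February 2, 2005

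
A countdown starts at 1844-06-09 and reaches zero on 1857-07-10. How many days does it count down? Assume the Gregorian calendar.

4779

Jun 9, 1844 → Jun 9, 1845: 365 days.
Jun 9, 1845 → Jun 9, 1846: 365 days.
Jun 9, 1846 → Jun 9, 1847: 365 days.
Jun 9, 1847 → Jun 9, 1848: 366 days (Feb 29, 1848 is in that span).
Jun 9, 1848 → Jun 9, 1849: 365 days.
Jun 9, 1849 → Jun 9, 1850: 365 days.
Jun 9, 1850 → Jun 9, 1851: 365 days.
Jun 9, 1851 → Jun 9, 1852: 366 days (Feb 29, 1852 is in that span).
Jun 9, 1852 → Jun 9, 1853: 365 days.
Jun 9, 1853 → Jun 9, 1854: 365 days.
Jun 9, 1854 → Jun 9, 1855: 365 days.
Jun 9, 1855 → Jun 9, 1856: 366 days (Feb 29, 1856 is in that span).
Jun 9, 1856 → Jul 9, 1856: 30 days (June has 30).
Jul 9, 1856 → Aug 9, 1856: 31 days (July has 31).
Aug 9, 1856 → Sep 9, 1856: 31 days (August has 31).
Sep 9, 1856 → Oct 9, 1856: 30 days (September has 30).
Oct 9, 1856 → Nov 9, 1856: 31 days (October has 31).
Nov 9, 1856 → Dec 9, 1856: 30 days (November has 30).
Dec 9, 1856 → Jan 9, 1857: 31 days (December has 31).
Jan 9, 1857 → Feb 9, 1857: 31 days (January has 31).
Feb 9, 1857 → Mar 9, 1857: 28 days (February has 28).
Mar 9, 1857 → Apr 9, 1857: 31 days (March has 31).
Apr 9, 1857 → May 9, 1857: 30 days (April has 30).
May 9, 1857 → Jun 9, 1857: 31 days (May has 31).
Jun 9, 1857 → Jul 9, 1857: 30 days (June has 30).
Jul 9, 1857 → Jul 10, 1857: 1 days.
Total: 4779 days.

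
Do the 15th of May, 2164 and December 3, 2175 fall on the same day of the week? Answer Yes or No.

From May 15, 2164 to Dec 3, 2175 is 4219 days.
4219 mod 7 = 5, so they are different weekdays.
(May 15, 2164 is a Tuesday; Dec 3, 2175 is a Sunday.)

No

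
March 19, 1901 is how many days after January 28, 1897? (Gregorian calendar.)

1510

Jan 28, 1897 → Jan 28, 1898: 365 days.
Jan 28, 1898 → Jan 28, 1899: 365 days.
Jan 28, 1899 → Jan 28, 1900: 365 days.
Jan 28, 1900 → Jan 28, 1901: 365 days.
Jan 28, 1901 → Feb 28, 1901: 31 days (January has 31).
Feb 28, 1901 → Mar 19, 1901: 19 days.
Total: 1510 days.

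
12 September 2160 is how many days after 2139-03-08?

Mar 8, 2139 → Mar 8, 2140: 366 days (Feb 29, 2140 is in that span).
Mar 8, 2140 → Mar 8, 2141: 365 days.
Mar 8, 2141 → Mar 8, 2142: 365 days.
Mar 8, 2142 → Mar 8, 2143: 365 days.
Mar 8, 2143 → Mar 8, 2144: 366 days (Feb 29, 2144 is in that span).
Mar 8, 2144 → Mar 8, 2145: 365 days.
Mar 8, 2145 → Mar 8, 2146: 365 days.
Mar 8, 2146 → Mar 8, 2147: 365 days.
Mar 8, 2147 → Mar 8, 2148: 366 days (Feb 29, 2148 is in that span).
Mar 8, 2148 → Mar 8, 2149: 365 days.
Mar 8, 2149 → Mar 8, 2150: 365 days.
Mar 8, 2150 → Mar 8, 2151: 365 days.
Mar 8, 2151 → Mar 8, 2152: 366 days (Feb 29, 2152 is in that span).
Mar 8, 2152 → Mar 8, 2153: 365 days.
Mar 8, 2153 → Mar 8, 2154: 365 days.
Mar 8, 2154 → Mar 8, 2155: 365 days.
Mar 8, 2155 → Mar 8, 2156: 366 days (Feb 29, 2156 is in that span).
Mar 8, 2156 → Mar 8, 2157: 365 days.
Mar 8, 2157 → Mar 8, 2158: 365 days.
Mar 8, 2158 → Mar 8, 2159: 365 days.
Mar 8, 2159 → Mar 8, 2160: 366 days (Feb 29, 2160 is in that span).
Mar 8, 2160 → Apr 8, 2160: 31 days (March has 31).
Apr 8, 2160 → May 8, 2160: 30 days (April has 30).
May 8, 2160 → Jun 8, 2160: 31 days (May has 31).
Jun 8, 2160 → Jul 8, 2160: 30 days (June has 30).
Jul 8, 2160 → Aug 8, 2160: 31 days (July has 31).
Aug 8, 2160 → Sep 8, 2160: 31 days (August has 31).
Sep 8, 2160 → Sep 12, 2160: 4 days.
Total: 7859 days.

7859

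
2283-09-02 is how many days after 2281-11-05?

Nov 5, 2281 → Nov 5, 2282: 365 days.
Nov 5, 2282 → Dec 5, 2282: 30 days (November has 30).
Dec 5, 2282 → Jan 5, 2283: 31 days (December has 31).
Jan 5, 2283 → Feb 5, 2283: 31 days (January has 31).
Feb 5, 2283 → Mar 5, 2283: 28 days (February has 28).
Mar 5, 2283 → Apr 5, 2283: 31 days (March has 31).
Apr 5, 2283 → May 5, 2283: 30 days (April has 30).
May 5, 2283 → Jun 5, 2283: 31 days (May has 31).
Jun 5, 2283 → Jul 5, 2283: 30 days (June has 30).
Jul 5, 2283 → Aug 5, 2283: 31 days (July has 31).
Aug 5, 2283 → Sep 2, 2283: 28 days.
Total: 666 days.

666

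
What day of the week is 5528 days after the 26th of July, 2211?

Wednesday

First find the weekday of Jul 26, 2211. Doomsday rule: the anchor day for the 2200s is Friday. For year 11: 11÷12 = 0 r 11, and 11÷4 = 2, so 0+11+2 = 13.
Friday + 13 ≡ Thursday — that's 2211's doomsday.
In July the doomsday date is Jul 11.
Jul 26 is 15 days after Jul 11; 15 mod 7 = 1, so Thursday + 1 = Friday.
5528 mod 7 = 5, so 5528 days after a Friday is Friday + 5 = Wednesday.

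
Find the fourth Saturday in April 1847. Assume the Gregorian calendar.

April 1, 1847 is a Thursday.
The first Saturday is therefore April 3 (2 days later).
The fourth Saturday is 3 + 3×7 = April 24.

April 24, 1847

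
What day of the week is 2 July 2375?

Wednesday

Doomsday rule: the anchor day for the 2300s is Wednesday. For year 75: 75÷12 = 6 r 3, and 3÷4 = 0, so 6+3+0 = 9.
Wednesday + 9 ≡ Friday — that's 2375's doomsday.
In July the doomsday date is Jul 11.
Jul 2 is 9 days before Jul 11; 9 mod 7 = 2, so Friday − 2 = Wednesday.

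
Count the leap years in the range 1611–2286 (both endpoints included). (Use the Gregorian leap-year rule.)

164

Multiples of 4 in [1611,2286]: 169.
Of those, multiples of 100: 6 (not leap unless ÷400).
Multiples of 400: 1.
Leap years = 169 − 6 + 1 = 164.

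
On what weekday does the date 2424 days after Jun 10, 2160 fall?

Thursday

Jun 10, 2160 is a Tuesday.
2424 mod 7 = 2, so 2424 days after a Tuesday is Tuesday + 2 = Thursday.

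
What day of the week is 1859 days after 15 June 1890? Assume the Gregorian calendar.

First find the weekday of Jun 15, 1890. Doomsday rule: the anchor day for the 1800s is Friday. For year 90: 90÷12 = 7 r 6, and 6÷4 = 1, so 7+6+1 = 14.
Friday + 14 ≡ Friday — that's 1890's doomsday.
In June the doomsday date is Jun 6.
Jun 15 is 9 days after Jun 6; 9 mod 7 = 2, so Friday + 2 = Sunday.
1859 mod 7 = 4, so 1859 days after a Sunday is Sunday + 4 = Thursday.

Thursday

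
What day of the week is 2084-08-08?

January 1, 2084 is a Saturday.
Jan 1, 2084 → Feb 1, 2084: 31 days (January has 31).
Feb 1, 2084 → Mar 1, 2084: 29 days (February has 29).
Mar 1, 2084 → Apr 1, 2084: 31 days (March has 31).
Apr 1, 2084 → May 1, 2084: 30 days (April has 30).
May 1, 2084 → Jun 1, 2084: 31 days (May has 31).
Jun 1, 2084 → Jul 1, 2084: 30 days (June has 30).
Jul 1, 2084 → Aug 1, 2084: 31 days (July has 31).
Aug 1, 2084 → Aug 8, 2084: 7 days.
Total: 220 days.
220 mod 7 = 3, so Saturday + 3 = Tuesday.

Tuesday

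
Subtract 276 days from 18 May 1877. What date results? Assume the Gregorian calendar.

−18 → Apr 30, 1877 (end of Apr, 30 days; 258 left).
−30 → Mar 31, 1877 (end of Mar, 31 days; 228 left).
−31 → Feb 28, 1877 (end of Feb, 28 days; 197 left).
−28 → Jan 31, 1877 (end of Jan, 31 days; 169 left).
−31 → Dec 31, 1876 (end of Dec, 31 days; 138 left).
−31 → Nov 30, 1876 (end of Nov, 30 days; 107 left).
−30 → Oct 31, 1876 (end of Oct, 31 days; 77 left).
−31 → Sep 30, 1876 (end of Sep, 30 days; 46 left).
−30 → Aug 31, 1876 (end of Aug, 31 days; 16 left).
−16 → Aug 15, 1876.

August 15, 1876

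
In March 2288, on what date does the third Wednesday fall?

March 1, 2288 is a Thursday.
The first Wednesday is therefore March 7 (6 days later).
The third Wednesday is 7 + 2×7 = March 21.

March 21, 2288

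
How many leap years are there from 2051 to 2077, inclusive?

Multiples of 4 in [2051,2077]: 7.
Of those, multiples of 100: 0 (not leap unless ÷400).
Multiples of 400: 0.
Leap years = 7 − 0 + 0 = 7.

7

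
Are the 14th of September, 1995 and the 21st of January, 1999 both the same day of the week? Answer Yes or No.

Yes

From Sep 14, 1995 to Jan 21, 1999 is 1225 days.
1225 mod 7 = 0, so they are the same weekday.
(Sep 14, 1995 is a Thursday; Jan 21, 1999 is a Thursday.)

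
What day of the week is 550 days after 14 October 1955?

First find the weekday of Oct 14, 1955. Doomsday rule: the anchor day for the 1900s is Wednesday. For year 55: 55÷12 = 4 r 7, and 7÷4 = 1, so 4+7+1 = 12.
Wednesday + 12 ≡ Monday — that's 1955's doomsday.
In October the doomsday date is Oct 10.
Oct 14 is 4 days after Oct 10; 4 mod 7 = 4, so Monday + 4 = Friday.
550 mod 7 = 4, so 550 days after a Friday is Friday + 4 = Tuesday.

Tuesday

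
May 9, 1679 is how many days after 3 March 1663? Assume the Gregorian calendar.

5911

Mar 3, 1663 → Mar 3, 1664: 366 days (Feb 29, 1664 is in that span).
Mar 3, 1664 → Mar 3, 1665: 365 days.
Mar 3, 1665 → Mar 3, 1666: 365 days.
Mar 3, 1666 → Mar 3, 1667: 365 days.
Mar 3, 1667 → Mar 3, 1668: 366 days (Feb 29, 1668 is in that span).
Mar 3, 1668 → Mar 3, 1669: 365 days.
Mar 3, 1669 → Mar 3, 1670: 365 days.
Mar 3, 1670 → Mar 3, 1671: 365 days.
Mar 3, 1671 → Mar 3, 1672: 366 days (Feb 29, 1672 is in that span).
Mar 3, 1672 → Mar 3, 1673: 365 days.
Mar 3, 1673 → Mar 3, 1674: 365 days.
Mar 3, 1674 → Mar 3, 1675: 365 days.
Mar 3, 1675 → Mar 3, 1676: 366 days (Feb 29, 1676 is in that span).
Mar 3, 1676 → Mar 3, 1677: 365 days.
Mar 3, 1677 → Mar 3, 1678: 365 days.
Mar 3, 1678 → Mar 3, 1679: 365 days.
Mar 3, 1679 → Apr 3, 1679: 31 days (March has 31).
Apr 3, 1679 → May 3, 1679: 30 days (April has 30).
May 3, 1679 → May 9, 1679: 6 days.
Total: 5911 days.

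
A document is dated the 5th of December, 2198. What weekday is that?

Wednesday

Doomsday rule: the anchor day for the 2100s is Sunday. For year 98: 98÷12 = 8 r 2, and 2÷4 = 0, so 8+2+0 = 10.
Sunday + 10 ≡ Wednesday — that's 2198's doomsday.
In December the doomsday date is Dec 12.
Dec 5 is 7 days before Dec 12; 7 mod 7 = 0, so Wednesday − 0 = Wednesday.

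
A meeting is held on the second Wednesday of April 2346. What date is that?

April 1, 2346 is a Monday.
The first Wednesday is therefore April 3 (2 days later).
The second Wednesday is 3 + 1×7 = April 10.

April 10, 2346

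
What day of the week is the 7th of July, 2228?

Doomsday rule: the anchor day for the 2200s is Friday. For year 28: 28÷12 = 2 r 4, and 4÷4 = 1, so 2+4+1 = 7.
Friday + 7 ≡ Friday — that's 2228's doomsday.
In July the doomsday date is Jul 11.
Jul 7 is 4 days before Jul 11; 4 mod 7 = 4, so Friday − 4 = Monday.

Monday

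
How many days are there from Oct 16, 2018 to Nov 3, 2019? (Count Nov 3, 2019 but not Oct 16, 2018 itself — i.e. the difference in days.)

383

Oct 16, 2018 → Nov 16, 2018: 31 days (October has 31).
Nov 16, 2018 → Dec 16, 2018: 30 days (November has 30).
Dec 16, 2018 → Jan 16, 2019: 31 days (December has 31).
Jan 16, 2019 → Feb 16, 2019: 31 days (January has 31).
Feb 16, 2019 → Mar 16, 2019: 28 days (February has 28).
Mar 16, 2019 → Apr 16, 2019: 31 days (March has 31).
Apr 16, 2019 → May 16, 2019: 30 days (April has 30).
May 16, 2019 → Jun 16, 2019: 31 days (May has 31).
Jun 16, 2019 → Jul 16, 2019: 30 days (June has 30).
Jul 16, 2019 → Aug 16, 2019: 31 days (July has 31).
Aug 16, 2019 → Sep 16, 2019: 31 days (August has 31).
Sep 16, 2019 → Oct 16, 2019: 30 days (September has 30).
Oct 16, 2019 → Nov 3, 2019: 18 days.
Total: 383 days.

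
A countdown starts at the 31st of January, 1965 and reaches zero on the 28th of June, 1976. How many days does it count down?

4166

Jan 31, 1965 → Jan 31, 1966: 365 days.
Jan 31, 1966 → Jan 31, 1967: 365 days.
Jan 31, 1967 → Jan 31, 1968: 365 days.
Jan 31, 1968 → Jan 31, 1969: 366 days (Feb 29, 1968 is in that span).
Jan 31, 1969 → Jan 31, 1970: 365 days.
Jan 31, 1970 → Jan 31, 1971: 365 days.
Jan 31, 1971 → Jan 31, 1972: 365 days.
Jan 31, 1972 → Jan 31, 1973: 366 days (Feb 29, 1972 is in that span).
Jan 31, 1973 → Jan 31, 1974: 365 days.
Jan 31, 1974 → Jan 31, 1975: 365 days.
Jan 31, 1975 → Jan 31, 1976: 365 days.
Jan 31, 1976 → Feb 29, 1976: 29 days (January has 31).
Feb 29, 1976 → Mar 29, 1976: 29 days (February has 29).
Mar 29, 1976 → Apr 29, 1976: 31 days (March has 31).
Apr 29, 1976 → May 29, 1976: 30 days (April has 30).
May 29, 1976 → Jun 28, 1976: 30 days.
Total: 4166 days.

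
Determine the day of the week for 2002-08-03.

Saturday

Doomsday rule: the anchor day for the 2000s is Tuesday. For year 02: 2÷12 = 0 r 2, and 2÷4 = 0, so 0+2+0 = 2.
Tuesday + 2 ≡ Thursday — that's 2002's doomsday.
In August the doomsday date is Aug 8.
Aug 3 is 5 days before Aug 8; 5 mod 7 = 5, so Thursday − 5 = Saturday.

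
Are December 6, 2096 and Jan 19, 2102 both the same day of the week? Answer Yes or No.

Yes

From Dec 6, 2096 to Jan 19, 2102 is 1869 days.
1869 mod 7 = 0, so they are the same weekday.
(Dec 6, 2096 is a Thursday; Jan 19, 2102 is a Thursday.)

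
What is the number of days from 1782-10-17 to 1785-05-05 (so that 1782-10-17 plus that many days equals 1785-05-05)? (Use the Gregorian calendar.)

931

Oct 17, 1782 → Oct 17, 1783: 365 days.
Oct 17, 1783 → Oct 17, 1784: 366 days (Feb 29, 1784 is in that span).
Oct 17, 1784 → Nov 17, 1784: 31 days (October has 31).
Nov 17, 1784 → Dec 17, 1784: 30 days (November has 30).
Dec 17, 1784 → Jan 17, 1785: 31 days (December has 31).
Jan 17, 1785 → Feb 17, 1785: 31 days (January has 31).
Feb 17, 1785 → Mar 17, 1785: 28 days (February has 28).
Mar 17, 1785 → Apr 17, 1785: 31 days (March has 31).
Apr 17, 1785 → May 5, 1785: 18 days.
Total: 931 days.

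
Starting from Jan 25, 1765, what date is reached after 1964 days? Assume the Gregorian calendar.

June 12, 1770

+365 (one year) → Jan 25, 1766 (1599 left).
+365 (one year) → Jan 25, 1767 (1234 left).
+365 (one year) → Jan 25, 1768 (869 left).
+366 (one year; includes Feb 29, 1768) → Jan 25, 1769 (503 left).
+365 (one year) → Jan 25, 1770 (138 left).
Jan has 31 days: +7 → Feb 1, 1770 (131 left).
Feb has 28 days: +28 → Mar 1, 1770 (103 left).
Mar has 31 days: +31 → Apr 1, 1770 (72 left).
Apr has 30 days: +30 → May 1, 1770 (42 left).
May has 31 days: +31 → Jun 1, 1770 (11 left).
+11 → Jun 12, 1770.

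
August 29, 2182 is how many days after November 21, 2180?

Nov 21, 2180 → Nov 21, 2181: 365 days.
Nov 21, 2181 → Dec 21, 2181: 30 days (November has 30).
Dec 21, 2181 → Jan 21, 2182: 31 days (December has 31).
Jan 21, 2182 → Feb 21, 2182: 31 days (January has 31).
Feb 21, 2182 → Mar 21, 2182: 28 days (February has 28).
Mar 21, 2182 → Apr 21, 2182: 31 days (March has 31).
Apr 21, 2182 → May 21, 2182: 30 days (April has 30).
May 21, 2182 → Jun 21, 2182: 31 days (May has 31).
Jun 21, 2182 → Jul 21, 2182: 30 days (June has 30).
Jul 21, 2182 → Aug 21, 2182: 31 days (July has 31).
Aug 21, 2182 → Aug 29, 2182: 8 days.
Total: 646 days.

646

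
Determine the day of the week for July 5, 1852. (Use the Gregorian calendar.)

Monday

Doomsday rule: the anchor day for the 1800s is Friday. For year 52: 52÷12 = 4 r 4, and 4÷4 = 1, so 4+4+1 = 9.
Friday + 9 ≡ Sunday — that's 1852's doomsday.
In July the doomsday date is Jul 11.
Jul 5 is 6 days before Jul 11; 6 mod 7 = 6, so Sunday − 6 = Monday.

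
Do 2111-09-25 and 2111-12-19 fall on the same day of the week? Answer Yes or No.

From Sep 25, 2111 to Dec 19, 2111 is 85 days.
85 mod 7 = 1, so they are different weekdays.
(Sep 25, 2111 is a Friday; Dec 19, 2111 is a Saturday.)

No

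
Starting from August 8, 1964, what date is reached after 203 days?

Aug has 31 days: +24 → Sep 1, 1964 (179 left).
Sep has 30 days: +30 → Oct 1, 1964 (149 left).
Oct has 31 days: +31 → Nov 1, 1964 (118 left).
Nov has 30 days: +30 → Dec 1, 1964 (88 left).
Dec has 31 days: +31 → Jan 1, 1965 (57 left).
Jan has 31 days: +31 → Feb 1, 1965 (26 left).
+26 → Feb 27, 1965.

February 27, 1965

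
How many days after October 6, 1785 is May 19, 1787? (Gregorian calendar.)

590

Oct 6, 1785 → Oct 6, 1786: 365 days.
Oct 6, 1786 → Nov 6, 1786: 31 days (October has 31).
Nov 6, 1786 → Dec 6, 1786: 30 days (November has 30).
Dec 6, 1786 → Jan 6, 1787: 31 days (December has 31).
Jan 6, 1787 → Feb 6, 1787: 31 days (January has 31).
Feb 6, 1787 → Mar 6, 1787: 28 days (February has 28).
Mar 6, 1787 → Apr 6, 1787: 31 days (March has 31).
Apr 6, 1787 → May 6, 1787: 30 days (April has 30).
May 6, 1787 → May 19, 1787: 13 days.
Total: 590 days.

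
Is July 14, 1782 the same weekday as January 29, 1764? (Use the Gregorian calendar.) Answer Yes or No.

From Jan 29, 1764 to Jul 14, 1782 is 6741 days.
6741 mod 7 = 0, so they are the same weekday.
(Jan 29, 1764 is a Sunday; Jul 14, 1782 is a Sunday.)

Yes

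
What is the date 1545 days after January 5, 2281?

+365 (one year) → Jan 5, 2282 (1180 left).
+365 (one year) → Jan 5, 2283 (815 left).
+365 (one year) → Jan 5, 2284 (450 left).
+366 (one year; includes Feb 29, 2284) → Jan 5, 2285 (84 left).
Jan has 31 days: +27 → Feb 1, 2285 (57 left).
Feb has 28 days: +28 → Mar 1, 2285 (29 left).
+29 → Mar 30, 2285.

March 30, 2285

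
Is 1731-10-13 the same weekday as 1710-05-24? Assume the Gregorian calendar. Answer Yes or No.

From May 24, 1710 to Oct 13, 1731 is 7812 days.
7812 mod 7 = 0, so they are the same weekday.
(May 24, 1710 is a Saturday; Oct 13, 1731 is a Saturday.)

Yes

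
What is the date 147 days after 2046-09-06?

Sep has 30 days: +25 → Oct 1, 2046 (122 left).
Oct has 31 days: +31 → Nov 1, 2046 (91 left).
Nov has 30 days: +30 → Dec 1, 2046 (61 left).
Dec has 31 days: +31 → Jan 1, 2047 (30 left).
+30 → Jan 31, 2047.

January 31, 2047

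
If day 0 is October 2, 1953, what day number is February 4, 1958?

Oct 2, 1953 → Oct 2, 1954: 365 days.
Oct 2, 1954 → Oct 2, 1955: 365 days.
Oct 2, 1955 → Oct 2, 1956: 366 days (Feb 29, 1956 is in that span).
Oct 2, 1956 → Oct 2, 1957: 365 days.
Oct 2, 1957 → Nov 2, 1957: 31 days (October has 31).
Nov 2, 1957 → Dec 2, 1957: 30 days (November has 30).
Dec 2, 1957 → Jan 2, 1958: 31 days (December has 31).
Jan 2, 1958 → Feb 2, 1958: 31 days (January has 31).
Feb 2, 1958 → Feb 4, 1958: 2 days.
Total: 1586 days.

1586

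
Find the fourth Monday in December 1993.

December 27, 1993

December 1, 1993 is a Wednesday.
The first Monday is therefore December 6 (5 days later).
The fourth Monday is 6 + 3×7 = December 27.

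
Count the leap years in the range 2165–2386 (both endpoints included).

Multiples of 4 in [2165,2386]: 55.
Of those, multiples of 100: 2 (not leap unless ÷400).
Multiples of 400: 0.
Leap years = 55 − 2 + 0 = 53.

53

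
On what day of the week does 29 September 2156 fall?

Wednesday

Doomsday rule: the anchor day for the 2100s is Sunday. For year 56: 56÷12 = 4 r 8, and 8÷4 = 2, so 4+8+2 = 14.
Sunday + 14 ≡ Sunday — that's 2156's doomsday.
In September the doomsday date is Sep 5.
Sep 29 is 24 days after Sep 5; 24 mod 7 = 3, so Sunday + 3 = Wednesday.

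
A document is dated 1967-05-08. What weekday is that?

January 1, 1967 is a Sunday.
Jan 1, 1967 → Feb 1, 1967: 31 days (January has 31).
Feb 1, 1967 → Mar 1, 1967: 28 days (February has 28).
Mar 1, 1967 → Apr 1, 1967: 31 days (March has 31).
Apr 1, 1967 → May 1, 1967: 30 days (April has 30).
May 1, 1967 → May 8, 1967: 7 days.
Total: 127 days.
127 mod 7 = 1, so Sunday + 1 = Monday.

Monday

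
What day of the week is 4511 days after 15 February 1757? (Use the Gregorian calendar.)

Friday

First find the weekday of Feb 15, 1757. Doomsday rule: the anchor day for the 1700s is Sunday. For year 57: 57÷12 = 4 r 9, and 9÷4 = 2, so 4+9+2 = 15.
Sunday + 15 ≡ Monday — that's 1757's doomsday.
In February the doomsday date is Feb 28 (1757 is not a leap year).
Feb 15 is 13 days before Feb 28; 13 mod 7 = 6, so Monday − 6 = Tuesday.
4511 mod 7 = 3, so 4511 days after a Tuesday is Tuesday + 3 = Friday.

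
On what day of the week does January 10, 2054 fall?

Doomsday rule: the anchor day for the 2000s is Tuesday. For year 54: 54÷12 = 4 r 6, and 6÷4 = 1, so 4+6+1 = 11.
Tuesday + 11 ≡ Saturday — that's 2054's doomsday.
In January the doomsday date is Jan 3 (2054 is not a leap year).
Jan 10 is 7 days after Jan 3; 7 mod 7 = 0, so Saturday + 0 = Saturday.

Saturday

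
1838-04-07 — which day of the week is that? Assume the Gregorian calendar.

Doomsday rule: the anchor day for the 1800s is Friday. For year 38: 38÷12 = 3 r 2, and 2÷4 = 0, so 3+2+0 = 5.
Friday + 5 ≡ Wednesday — that's 1838's doomsday.
In April the doomsday date is Apr 4.
Apr 7 is 3 days after Apr 4; 3 mod 7 = 3, so Wednesday + 3 = Saturday.

Saturday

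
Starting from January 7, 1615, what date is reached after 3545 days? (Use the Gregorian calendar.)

September 21, 1624

+365 (one year) → Jan 7, 1616 (3180 left).
+366 (one year; includes Feb 29, 1616) → Jan 7, 1617 (2814 left).
+365 (one year) → Jan 7, 1618 (2449 left).
+365 (one year) → Jan 7, 1619 (2084 left).
+365 (one year) → Jan 7, 1620 (1719 left).
+366 (one year; includes Feb 29, 1620) → Jan 7, 1621 (1353 left).
+365 (one year) → Jan 7, 1622 (988 left).
+365 (one year) → Jan 7, 1623 (623 left).
+365 (one year) → Jan 7, 1624 (258 left).
Jan has 31 days: +25 → Feb 1, 1624 (233 left).
Feb has 29 days: +29 → Mar 1, 1624 (204 left).
Mar has 31 days: +31 → Apr 1, 1624 (173 left).
Apr has 30 days: +30 → May 1, 1624 (143 left).
May has 31 days: +31 → Jun 1, 1624 (112 left).
Jun has 30 days: +30 → Jul 1, 1624 (82 left).
Jul has 31 days: +31 → Aug 1, 1624 (51 left).
Aug has 31 days: +31 → Sep 1, 1624 (20 left).
+20 → Sep 21, 1624.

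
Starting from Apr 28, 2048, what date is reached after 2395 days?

+365 (one year) → Apr 28, 2049 (2030 left).
+365 (one year) → Apr 28, 2050 (1665 left).
+365 (one year) → Apr 28, 2051 (1300 left).
+366 (one year; includes Feb 29, 2052) → Apr 28, 2052 (934 left).
+365 (one year) → Apr 28, 2053 (569 left).
+365 (one year) → Apr 28, 2054 (204 left).
Apr has 30 days: +3 → May 1, 2054 (201 left).
May has 31 days: +31 → Jun 1, 2054 (170 left).
Jun has 30 days: +30 → Jul 1, 2054 (140 left).
Jul has 31 days: +31 → Aug 1, 2054 (109 left).
Aug has 31 days: +31 → Sep 1, 2054 (78 left).
Sep has 30 days: +30 → Oct 1, 2054 (48 left).
Oct has 31 days: +31 → Nov 1, 2054 (17 left).
+17 → Nov 18, 2054.

November 18, 2054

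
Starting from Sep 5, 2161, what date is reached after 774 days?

October 19, 2163

+365 (one year) → Sep 5, 2162 (409 left).
+365 (one year) → Sep 5, 2163 (44 left).
Sep has 30 days: +26 → Oct 1, 2163 (18 left).
+18 → Oct 19, 2163.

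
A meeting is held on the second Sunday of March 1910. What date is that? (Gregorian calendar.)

March 13, 1910

March 1, 1910 is a Tuesday.
The first Sunday is therefore March 6 (5 days later).
The second Sunday is 6 + 1×7 = March 13.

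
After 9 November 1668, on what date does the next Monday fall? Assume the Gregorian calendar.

November 12, 1668

Nov 9, 1668 is a Friday.
From Friday to the next Monday is 3 days.
Nov 9, 1668 + 3 = Nov 12, 1668.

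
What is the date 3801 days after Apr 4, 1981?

+365 (one year) → Apr 4, 1982 (3436 left).
+365 (one year) → Apr 4, 1983 (3071 left).
+366 (one year; includes Feb 29, 1984) → Apr 4, 1984 (2705 left).
+365 (one year) → Apr 4, 1985 (2340 left).
+365 (one year) → Apr 4, 1986 (1975 left).
+365 (one year) → Apr 4, 1987 (1610 left).
+366 (one year; includes Feb 29, 1988) → Apr 4, 1988 (1244 left).
+365 (one year) → Apr 4, 1989 (879 left).
+365 (one year) → Apr 4, 1990 (514 left).
+365 (one year) → Apr 4, 1991 (149 left).
Apr has 30 days: +27 → May 1, 1991 (122 left).
May has 31 days: +31 → Jun 1, 1991 (91 left).
Jun has 30 days: +30 → Jul 1, 1991 (61 left).
Jul has 31 days: +31 → Aug 1, 1991 (30 left).
+30 → Aug 31, 1991.

August 31, 1991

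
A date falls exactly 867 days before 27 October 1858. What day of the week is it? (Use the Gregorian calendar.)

Thursday

First find the weekday of Oct 27, 1858. Doomsday rule: the anchor day for the 1800s is Friday. For year 58: 58÷12 = 4 r 10, and 10÷4 = 2, so 4+10+2 = 16.
Friday + 16 ≡ Sunday — that's 1858's doomsday.
In October the doomsday date is Oct 10.
Oct 27 is 17 days after Oct 10; 17 mod 7 = 3, so Sunday + 3 = Wednesday.
867 mod 7 = 6, so 867 days before a Wednesday is Wednesday − 6 = Thursday.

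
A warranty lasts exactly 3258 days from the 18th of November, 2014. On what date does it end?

+365 (one year) → Nov 18, 2015 (2893 left).
+366 (one year; includes Feb 29, 2016) → Nov 18, 2016 (2527 left).
+365 (one year) → Nov 18, 2017 (2162 left).
+365 (one year) → Nov 18, 2018 (1797 left).
+365 (one year) → Nov 18, 2019 (1432 left).
+366 (one year; includes Feb 29, 2020) → Nov 18, 2020 (1066 left).
+365 (one year) → Nov 18, 2021 (701 left).
+365 (one year) → Nov 18, 2022 (336 left).
Nov has 30 days: +13 → Dec 1, 2022 (323 left).
Dec has 31 days: +31 → Jan 1, 2023 (292 left).
Jan has 31 days: +31 → Feb 1, 2023 (261 left).
Feb has 28 days: +28 → Mar 1, 2023 (233 left).
Mar has 31 days: +31 → Apr 1, 2023 (202 left).
Apr has 30 days: +30 → May 1, 2023 (172 left).
May has 31 days: +31 → Jun 1, 2023 (141 left).
Jun has 30 days: +30 → Jul 1, 2023 (111 left).
Jul has 31 days: +31 → Aug 1, 2023 (80 left).
Aug has 31 days: +31 → Sep 1, 2023 (49 left).
Sep has 30 days: +30 → Oct 1, 2023 (19 left).
+19 → Oct 20, 2023.

October 20, 2023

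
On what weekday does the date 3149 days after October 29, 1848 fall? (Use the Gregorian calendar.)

Oct 29, 1848 is a Sunday.
3149 mod 7 = 6, so 3149 days after a Sunday is Sunday + 6 = Saturday.

Saturday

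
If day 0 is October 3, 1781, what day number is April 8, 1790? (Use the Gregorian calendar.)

Oct 3, 1781 → Oct 3, 1782: 365 days.
Oct 3, 1782 → Oct 3, 1783: 365 days.
Oct 3, 1783 → Oct 3, 1784: 366 days (Feb 29, 1784 is in that span).
Oct 3, 1784 → Oct 3, 1785: 365 days.
Oct 3, 1785 → Oct 3, 1786: 365 days.
Oct 3, 1786 → Oct 3, 1787: 365 days.
Oct 3, 1787 → Oct 3, 1788: 366 days (Feb 29, 1788 is in that span).
Oct 3, 1788 → Oct 3, 1789: 365 days.
Oct 3, 1789 → Nov 3, 1789: 31 days (October has 31).
Nov 3, 1789 → Dec 3, 1789: 30 days (November has 30).
Dec 3, 1789 → Jan 3, 1790: 31 days (December has 31).
Jan 3, 1790 → Feb 3, 1790: 31 days (January has 31).
Feb 3, 1790 → Mar 3, 1790: 28 days (February has 28).
Mar 3, 1790 → Apr 3, 1790: 31 days (March has 31).
Apr 3, 1790 → Apr 8, 1790: 5 days.
Total: 3109 days.

3109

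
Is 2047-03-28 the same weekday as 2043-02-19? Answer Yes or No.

Yes

From Feb 19, 2043 to Mar 28, 2047 is 1498 days.
1498 mod 7 = 0, so they are the same weekday.
(Feb 19, 2043 is a Thursday; Mar 28, 2047 is a Thursday.)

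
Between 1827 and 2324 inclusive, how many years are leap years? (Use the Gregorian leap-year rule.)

Multiples of 4 in [1827,2324]: 125.
Of those, multiples of 100: 5 (not leap unless ÷400).
Multiples of 400: 1.
Leap years = 125 − 5 + 1 = 121.

121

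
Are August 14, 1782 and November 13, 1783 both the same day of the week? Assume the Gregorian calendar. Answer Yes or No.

From Aug 14, 1782 to Nov 13, 1783 is 456 days.
456 mod 7 = 1, so they are different weekdays.
(Aug 14, 1782 is a Wednesday; Nov 13, 1783 is a Thursday.)

No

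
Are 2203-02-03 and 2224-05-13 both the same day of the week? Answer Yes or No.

Yes

From Feb 3, 2203 to May 13, 2224 is 7770 days.
7770 mod 7 = 0, so they are the same weekday.
(Feb 3, 2203 is a Thursday; May 13, 2224 is a Thursday.)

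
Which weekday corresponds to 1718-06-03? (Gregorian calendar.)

Friday

Doomsday rule: the anchor day for the 1700s is Sunday. For year 18: 18÷12 = 1 r 6, and 6÷4 = 1, so 1+6+1 = 8.
Sunday + 8 ≡ Monday — that's 1718's doomsday.
In June the doomsday date is Jun 6.
Jun 3 is 3 days before Jun 6; 3 mod 7 = 3, so Monday − 3 = Friday.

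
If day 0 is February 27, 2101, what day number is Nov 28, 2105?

1735

Feb 27, 2101 → Feb 27, 2102: 365 days.
Feb 27, 2102 → Feb 27, 2103: 365 days.
Feb 27, 2103 → Feb 27, 2104: 365 days.
Feb 27, 2104 → Feb 27, 2105: 366 days (Feb 29, 2104 is in that span).
Feb 27, 2105 → Mar 27, 2105: 28 days (February has 28).
Mar 27, 2105 → Apr 27, 2105: 31 days (March has 31).
Apr 27, 2105 → May 27, 2105: 30 days (April has 30).
May 27, 2105 → Jun 27, 2105: 31 days (May has 31).
Jun 27, 2105 → Jul 27, 2105: 30 days (June has 30).
Jul 27, 2105 → Aug 27, 2105: 31 days (July has 31).
Aug 27, 2105 → Sep 27, 2105: 31 days (August has 31).
Sep 27, 2105 → Oct 27, 2105: 30 days (September has 30).
Oct 27, 2105 → Nov 27, 2105: 31 days (October has 31).
Nov 27, 2105 → Nov 28, 2105: 1 days.
Total: 1735 days.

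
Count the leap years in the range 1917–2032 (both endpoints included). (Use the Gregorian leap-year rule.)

Multiples of 4 in [1917,2032]: 29.
Of those, multiples of 100: 1 (not leap unless ÷400).
Multiples of 400: 1.
Leap years = 29 − 1 + 1 = 29.

29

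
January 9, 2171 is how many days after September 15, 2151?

7056

Sep 15, 2151 → Sep 15, 2152: 366 days (Feb 29, 2152 is in that span).
Sep 15, 2152 → Sep 15, 2153: 365 days.
Sep 15, 2153 → Sep 15, 2154: 365 days.
Sep 15, 2154 → Sep 15, 2155: 365 days.
Sep 15, 2155 → Sep 15, 2156: 366 days (Feb 29, 2156 is in that span).
Sep 15, 2156 → Sep 15, 2157: 365 days.
Sep 15, 2157 → Sep 15, 2158: 365 days.
Sep 15, 2158 → Sep 15, 2159: 365 days.
Sep 15, 2159 → Sep 15, 2160: 366 days (Feb 29, 2160 is in that span).
Sep 15, 2160 → Sep 15, 2161: 365 days.
Sep 15, 2161 → Sep 15, 2162: 365 days.
Sep 15, 2162 → Sep 15, 2163: 365 days.
Sep 15, 2163 → Sep 15, 2164: 366 days (Feb 29, 2164 is in that span).
Sep 15, 2164 → Sep 15, 2165: 365 days.
Sep 15, 2165 → Sep 15, 2166: 365 days.
Sep 15, 2166 → Sep 15, 2167: 365 days.
Sep 15, 2167 → Sep 15, 2168: 366 days (Feb 29, 2168 is in that span).
Sep 15, 2168 → Sep 15, 2169: 365 days.
Sep 15, 2169 → Sep 15, 2170: 365 days.
Sep 15, 2170 → Oct 15, 2170: 30 days (September has 30).
Oct 15, 2170 → Nov 15, 2170: 31 days (October has 31).
Nov 15, 2170 → Dec 15, 2170: 30 days (November has 30).
Dec 15, 2170 → Jan 9, 2171: 25 days.
Total: 7056 days.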